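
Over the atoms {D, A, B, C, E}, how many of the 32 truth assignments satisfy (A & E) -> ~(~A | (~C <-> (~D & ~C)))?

26

Initial set: {T ((A & E) -> ~(~A | (~C <-> (~D & ~C))))}.
T ((A & E) -> ~(~A | (~C <-> (~D & ~C)))): β-rule — branch into F (A & E)  //  T ~(~A | (~C <-> (~D & ~C))).
  branch 1 (add F (A & E)):
    F (A & E): β-rule — branch into F A  //  F E.
      branch 1.1 (add F A):
        ○ open, literals {A=F}.
      branch 1.2 (add F E):
        ○ open, literals {E=F}.
  branch 2 (add T ~(~A | (~C <-> (~D & ~C)))):
    T ~(~A | (~C <-> (~D & ~C))): α-rule — add F ~A, F (~C <-> (~D & ~C)).
    F (~C <-> (~D & ~C)): β-rule — branch into T ~C, F (~D & ~C)  //  F ~C, T (~D & ~C).
      branch 2.1 (add T ~C, F (~D & ~C)):
        F (~D & ~C): β-rule — branch into F ~D  //  F ~C.
          branch 2.1.1 (add F ~D):
            ○ open, literals {A=T, C=F, D=T}.
          branch 2.1.2 (add F ~C):
            × closes — contains both C and ~C.
      branch 2.2 (add F ~C, T (~D & ~C)):
        T (~D & ~C): α-rule — add T ~D, T ~C.
        × closes — contains both C and ~C.
2 branches closed, 3 open.
Each open branch fixes some atoms; the unmentioned ones are free. Counting distinct full assignments: branch {A=F} (D, B, C, E) contributes 16 new; branch {E=F} (D, A, B, C) contributes 8 new; branch {A=T, C=F, D=T} (B, E) contributes 2 new. Total: 26.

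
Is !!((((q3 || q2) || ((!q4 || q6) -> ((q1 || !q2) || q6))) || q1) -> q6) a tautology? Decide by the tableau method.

Not valid

Assume the negation and expand:
Initial set: {!!!((((q3 || q2) || ((!q4 || q6) -> ((q1 || !q2) || q6))) || q1) -> q6)}.
!!!((((q3 || q2) || ((!q4 || q6) -> ((q1 || !q2) || q6))) || q1) -> q6): drop double negation, giving !((((q3 || q2) || ((!q4 || q6) -> ((q1 || !q2) || q6))) || q1) -> q6).
!((((q3 || q2) || ((!q4 || q6) -> ((q1 || !q2) || q6))) || q1) -> q6): α-rule — add (((q3 || q2) || ((!q4 || q6) -> ((q1 || !q2) || q6))) || q1), !q6.
(((q3 || q2) || ((!q4 || q6) -> ((q1 || !q2) || q6))) || q1): β-rule — branch into ((q3 || q2) || ((!q4 || q6) -> ((q1 || !q2) || q6)))  //  q1.
  branch 1 (add ((q3 || q2) || ((!q4 || q6) -> ((q1 || !q2) || q6)))):
    ((q3 || q2) || ((!q4 || q6) -> ((q1 || !q2) || q6))): β-rule — branch into (q3 || q2)  //  ((!q4 || q6) -> ((q1 || !q2) || q6)).
      branch 1.1 (add (q3 || q2)):
        (q3 || q2): β-rule — branch into q3  //  q2.
          branch 1.1.1 (add q3):
            ○ open, literals {q3=1, q6=0}.
          branch 1.1.2 (add q2):
            ○ open, literals {q2=1, q6=0}.
      branch 1.2 (add ((!q4 || q6) -> ((q1 || !q2) || q6))):
        ((!q4 || q6) -> ((q1 || !q2) || q6)): β-rule — branch into !(!q4 || q6)  //  ((q1 || !q2) || q6).
          branch 1.2.1 (add !(!q4 || q6)):
            !(!q4 || q6): α-rule — add !!q4, !q6.
            ○ open, literals {q4=1, q6=0}.
          branch 1.2.2 (add ((q1 || !q2) || q6)):
            ((q1 || !q2) || q6): β-rule — branch into (q1 || !q2)  //  q6.
              branch 1.2.2.1 (add (q1 || !q2)):
                (q1 || !q2): β-rule — branch into q1  //  !q2.
                  branch 1.2.2.1.1 (add q1):
                    ○ open, literals {q1=1, q6=0}.
                  branch 1.2.2.1.2 (add !q2):
                    ○ open, literals {q2=0, q6=0}.
              branch 1.2.2.2 (add q6):
                × closes — contains both q6 and !q6.
  branch 2 (add q1):
    ○ open, literals {q1=1, q6=0}.
1 branch closed, 6 open.
An open branch gives a countermodel: q3=1, q6=0 (unmentioned atoms arbitrary); under it the original formula is false.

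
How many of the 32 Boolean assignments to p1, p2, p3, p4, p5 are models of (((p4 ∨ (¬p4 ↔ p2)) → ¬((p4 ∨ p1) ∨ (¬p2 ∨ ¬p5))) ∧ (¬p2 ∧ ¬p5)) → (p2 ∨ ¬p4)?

Initial set: {T ((((p4 ∨ (¬p4 ↔ p2)) → ¬((p4 ∨ p1) ∨ (¬p2 ∨ ¬p5))) ∧ (¬p2 ∧ ¬p5)) → (p2 ∨ ¬p4))}.
T ((((p4 ∨ (¬p4 ↔ p2)) → ¬((p4 ∨ p1) ∨ (¬p2 ∨ ¬p5))) ∧ (¬p2 ∧ ¬p5)) → (p2 ∨ ¬p4)): β-rule — branch into F (((p4 ∨ (¬p4 ↔ p2)) → ¬((p4 ∨ p1) ∨ (¬p2 ∨ ¬p5))) ∧ (¬p2 ∧ ¬p5))  //  T (p2 ∨ ¬p4).
  branch 1 (add F (((p4 ∨ (¬p4 ↔ p2)) → ¬((p4 ∨ p1) ∨ (¬p2 ∨ ¬p5))) ∧ (¬p2 ∧ ¬p5))):
    F (((p4 ∨ (¬p4 ↔ p2)) → ¬((p4 ∨ p1) ∨ (¬p2 ∨ ¬p5))) ∧ (¬p2 ∧ ¬p5)): β-rule — branch into F ((p4 ∨ (¬p4 ↔ p2)) → ¬((p4 ∨ p1) ∨ (¬p2 ∨ ¬p5)))  //  F (¬p2 ∧ ¬p5).
      branch 1.1 (add F ((p4 ∨ (¬p4 ↔ p2)) → ¬((p4 ∨ p1) ∨ (¬p2 ∨ ¬p5)))):
        F ((p4 ∨ (¬p4 ↔ p2)) → ¬((p4 ∨ p1) ∨ (¬p2 ∨ ¬p5))): α-rule — add T (p4 ∨ (¬p4 ↔ p2)), F ¬((p4 ∨ p1) ∨ (¬p2 ∨ ¬p5)).
        T (p4 ∨ (¬p4 ↔ p2)): β-rule — branch into T p4  //  T (¬p4 ↔ p2).
          branch 1.1.1 (add T p4):
            F ¬((p4 ∨ p1) ∨ (¬p2 ∨ ¬p5)): β-rule — branch into T (p4 ∨ p1)  //  T (¬p2 ∨ ¬p5).
              branch 1.1.1.1 (add T (p4 ∨ p1)):
                T (p4 ∨ p1): β-rule — branch into T p4  //  T p1.
                  branch 1.1.1.1.1 (add T p4):
                    ○ open, literals {p4=true}.
                  branch 1.1.1.1.2 (add T p1):
                    ○ open, literals {p1=true, p4=true}.
              branch 1.1.1.2 (add T (¬p2 ∨ ¬p5)):
                T (¬p2 ∨ ¬p5): β-rule — branch into T ¬p2  //  T ¬p5.
                  branch 1.1.1.2.1 (add T ¬p2):
                    ○ open, literals {p2=false, p4=true}.
                  branch 1.1.1.2.2 (add T ¬p5):
                    ○ open, literals {p4=true, p5=false}.
          branch 1.1.2 (add T (¬p4 ↔ p2)):
            F ¬((p4 ∨ p1) ∨ (¬p2 ∨ ¬p5)): β-rule — branch into T (p4 ∨ p1)  //  T (¬p2 ∨ ¬p5).
              branch 1.1.2.1 (add T (p4 ∨ p1)):
                T (¬p4 ↔ p2): β-rule — branch into T ¬p4, T p2  //  F ¬p4, F p2.
                  branch 1.1.2.1.1 (add T ¬p4, T p2):
                    T (p4 ∨ p1): β-rule — branch into T p4  //  T p1.
                      branch 1.1.2.1.1.1 (add T p4):
                        × closes — contains both p4 and ¬p4.
                      branch 1.1.2.1.1.2 (add T p1):
                        ○ open, literals {p1=true, p2=true, p4=false}.
                  branch 1.1.2.1.2 (add F ¬p4, F p2):
                    T (p4 ∨ p1): β-rule — branch into T p4  //  T p1.
                      branch 1.1.2.1.2.1 (add T p4):
                        ○ open, literals {p2=false, p4=true}.
                      branch 1.1.2.1.2.2 (add T p1):
                        ○ open, literals {p1=true, p2=false, p4=true}.
              branch 1.1.2.2 (add T (¬p2 ∨ ¬p5)):
                T (¬p4 ↔ p2): β-rule — branch into T ¬p4, T p2  //  F ¬p4, F p2.
                  branch 1.1.2.2.1 (add T ¬p4, T p2):
                    T (¬p2 ∨ ¬p5): β-rule — branch into T ¬p2  //  T ¬p5.
                      branch 1.1.2.2.1.1 (add T ¬p2):
                        × closes — contains both p2 and ¬p2.
                      branch 1.1.2.2.1.2 (add T ¬p5):
                        ○ open, literals {p2=true, p4=false, p5=false}.
                  branch 1.1.2.2.2 (add F ¬p4, F p2):
                    T (¬p2 ∨ ¬p5): β-rule — branch into T ¬p2  //  T ¬p5.
                      branch 1.1.2.2.2.1 (add T ¬p2):
                        ○ open, literals {p2=false, p4=true}.
                      branch 1.1.2.2.2.2 (add T ¬p5):
                        ○ open, literals {p2=false, p4=true, p5=false}.
      branch 1.2 (add F (¬p2 ∧ ¬p5)):
        F (¬p2 ∧ ¬p5): β-rule — branch into F ¬p2  //  F ¬p5.
          branch 1.2.1 (add F ¬p2):
            ○ open, literals {p2=true}.
          branch 1.2.2 (add F ¬p5):
            ○ open, literals {p5=true}.
  branch 2 (add T (p2 ∨ ¬p4)):
    T (p2 ∨ ¬p4): β-rule — branch into T p2  //  T ¬p4.
      branch 2.1 (add T p2):
        ○ open, literals {p2=true}.
      branch 2.2 (add T ¬p4):
        ○ open, literals {p4=false}.
2 branches closed, 14 open.
Each open branch fixes some atoms; the unmentioned ones are free. Counting distinct full assignments: branch {p4=true} (p1, p2, p3, p5) contributes 16 new; branch {p1=true, p4=true} (p2, p3, p5) contributes 0 new; branch {p2=false, p4=true} (p1, p3, p5) contributes 0 new; branch {p4=true, p5=false} (p1, p2, p3) contributes 0 new; branch {p1=true, p2=true, p4=false} (p3, p5) contributes 4 new; branch {p2=false, p4=true} (p1, p3, p5) contributes 0 new; branch {p1=true, p2=false, p4=true} (p3, p5) contributes 0 new; branch {p2=true, p4=false, p5=false} (p1, p3) contributes 2 new; branch {p2=false, p4=true} (p1, p3, p5) contributes 0 new; branch {p2=false, p4=true, p5=false} (p1, p3) contributes 0 new; branch {p2=true} (p1, p3, p4, p5) contributes 2 new; branch {p5=true} (p1, p2, p3, p4) contributes 4 new; branch {p2=true} (p1, p3, p4, p5) contributes 0 new; branch {p4=false} (p1, p2, p3, p5) contributes 4 new. Total: 32.

32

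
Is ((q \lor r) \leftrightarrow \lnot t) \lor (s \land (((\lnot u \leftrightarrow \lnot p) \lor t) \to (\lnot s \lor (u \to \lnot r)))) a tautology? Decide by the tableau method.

Assume the negation and expand:
Initial set: {\lnot (((q \lor r) \leftrightarrow \lnot t) \lor (s \land (((\lnot u \leftrightarrow \lnot p) \lor t) \to (\lnot s \lor (u \to \lnot r)))))}.
\lnot (((q \lor r) \leftrightarrow \lnot t) \lor (s \land (((\lnot u \leftrightarrow \lnot p) \lor t) \to (\lnot s \lor (u \to \lnot r))))): α-rule — add \lnot ((q \lor r) \leftrightarrow \lnot t), \lnot (s \land (((\lnot u \leftrightarrow \lnot p) \lor t) \to (\lnot s \lor (u \to \lnot r)))).
\lnot ((q \lor r) \leftrightarrow \lnot t): β-rule — branch into (q \lor r), \lnot \lnot t  //  \lnot (q \lor r), \lnot t.
  branch 1 (add (q \lor r), \lnot \lnot t):
    \lnot (s \land (((\lnot u \leftrightarrow \lnot p) \lor t) \to (\lnot s \lor (u \to \lnot r)))): β-rule — branch into \lnot s  //  \lnot (((\lnot u \leftrightarrow \lnot p) \lor t) \to (\lnot s \lor (u \to \lnot r))).
      branch 1.1 (add \lnot s):
        (q \lor r): β-rule — branch into q  //  r.
          branch 1.1.1 (add q):
            ○ open, literals {q=true, s=false, t=true}.
          branch 1.1.2 (add r):
            ○ open, literals {r=true, s=false, t=true}.
      branch 1.2 (add \lnot (((\lnot u \leftrightarrow \lnot p) \lor t) \to (\lnot s \lor (u \to \lnot r)))):
        \lnot (((\lnot u \leftrightarrow \lnot p) \lor t) \to (\lnot s \lor (u \to \lnot r))): α-rule — add ((\lnot u \leftrightarrow \lnot p) \lor t), \lnot (\lnot s \lor (u \to \lnot r)).
        \lnot (\lnot s \lor (u \to \lnot r)): α-rule — add \lnot \lnot s, \lnot (u \to \lnot r).
        \lnot (u \to \lnot r): α-rule — add u, \lnot \lnot r.
        (q \lor r): β-rule — branch into q  //  r.
          branch 1.2.1 (add q):
            ((\lnot u \leftrightarrow \lnot p) \lor t): β-rule — branch into (\lnot u \leftrightarrow \lnot p)  //  t.
              branch 1.2.1.1 (add (\lnot u \leftrightarrow \lnot p)):
                (\lnot u \leftrightarrow \lnot p): β-rule — branch into \lnot u, \lnot p  //  \lnot \lnot u, \lnot \lnot p.
                  branch 1.2.1.1.1 (add \lnot u, \lnot p):
                    × closes — contains both u and \lnot u.
                  branch 1.2.1.1.2 (add \lnot \lnot u, \lnot \lnot p):
                    ○ open, literals {p=true, q=true, r=true, s=true, t=true, u=true}.
              branch 1.2.1.2 (add t):
                ○ open, literals {q=true, r=true, s=true, t=true, u=true}.
          branch 1.2.2 (add r):
            ((\lnot u \leftrightarrow \lnot p) \lor t): β-rule — branch into (\lnot u \leftrightarrow \lnot p)  //  t.
              branch 1.2.2.1 (add (\lnot u \leftrightarrow \lnot p)):
                (\lnot u \leftrightarrow \lnot p): β-rule — branch into \lnot u, \lnot p  //  \lnot \lnot u, \lnot \lnot p.
                  branch 1.2.2.1.1 (add \lnot u, \lnot p):
                    × closes — contains both u and \lnot u.
                  branch 1.2.2.1.2 (add \lnot \lnot u, \lnot \lnot p):
                    ○ open, literals {p=true, r=true, s=true, t=true, u=true}.
              branch 1.2.2.2 (add t):
                ○ open, literals {r=true, s=true, t=true, u=true}.
  branch 2 (add \lnot (q \lor r), \lnot t):
    \lnot (q \lor r): α-rule — add \lnot q, \lnot r.
    \lnot (s \land (((\lnot u \leftrightarrow \lnot p) \lor t) \to (\lnot s \lor (u \to \lnot r)))): β-rule — branch into \lnot s  //  \lnot (((\lnot u \leftrightarrow \lnot p) \lor t) \to (\lnot s \lor (u \to \lnot r))).
      branch 2.1 (add \lnot s):
        ○ open, literals {q=false, r=false, s=false, t=false}.
      branch 2.2 (add \lnot (((\lnot u \leftrightarrow \lnot p) \lor t) \to (\lnot s \lor (u \to \lnot r)))):
        \lnot (((\lnot u \leftrightarrow \lnot p) \lor t) \to (\lnot s \lor (u \to \lnot r))): α-rule — add ((\lnot u \leftrightarrow \lnot p) \lor t), \lnot (\lnot s \lor (u \to \lnot r)).
        \lnot (\lnot s \lor (u \to \lnot r)): α-rule — add \lnot \lnot s, \lnot (u \to \lnot r).
        \lnot (u \to \lnot r): α-rule — add u, \lnot \lnot r.
        × closes — contains both r and \lnot r.
3 branches closed, 7 open.
An open branch gives a countermodel: q=true, s=false, t=true (unmentioned atoms arbitrary); under it the original formula is false.

Not valid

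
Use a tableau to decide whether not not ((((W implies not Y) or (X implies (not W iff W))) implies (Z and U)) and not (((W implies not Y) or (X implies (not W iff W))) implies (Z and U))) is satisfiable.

Initial set: {not not ((((W implies not Y) or (X implies (not W iff W))) implies (Z and U)) and not (((W implies not Y) or (X implies (not W iff W))) implies (Z and U)))}.
not not ((((W implies not Y) or (X implies (not W iff W))) implies (Z and U)) and not (((W implies not Y) or (X implies (not W iff W))) implies (Z and U))): drop double negation, giving ((((W implies not Y) or (X implies (not W iff W))) implies (Z and U)) and not (((W implies not Y) or (X implies (not W iff W))) implies (Z and U))).
((((W implies not Y) or (X implies (not W iff W))) implies (Z and U)) and not (((W implies not Y) or (X implies (not W iff W))) implies (Z and U))): α-rule — add (((W implies not Y) or (X implies (not W iff W))) implies (Z and U)), not (((W implies not Y) or (X implies (not W iff W))) implies (Z and U)).
not (((W implies not Y) or (X implies (not W iff W))) implies (Z and U)): α-rule — add ((W implies not Y) or (X implies (not W iff W))), not (Z and U).
(((W implies not Y) or (X implies (not W iff W))) implies (Z and U)): β-rule — branch into not ((W implies not Y) or (X implies (not W iff W)))  //  (Z and U).
  branch 1 (add not ((W implies not Y) or (X implies (not W iff W)))):
    not ((W implies not Y) or (X implies (not W iff W))): α-rule — add not (W implies not Y), not (X implies (not W iff W)).
    not (W implies not Y): α-rule — add W, not not Y.
    not (X implies (not W iff W)): α-rule — add X, not (not W iff W).
    ((W implies not Y) or (X implies (not W iff W))): β-rule — branch into (W implies not Y)  //  (X implies (not W iff W)).
      branch 1.1 (add (W implies not Y)):
        not (Z and U): β-rule — branch into not Z  //  not U.
          branch 1.1.1 (add not Z):
            not (not W iff W): β-rule — branch into not W, not W  //  not not W, W.
              branch 1.1.1.1 (add not W, not W):
                × closes — contains both W and not W.
              branch 1.1.1.2 (add not not W, W):
                (W implies not Y): β-rule — branch into not W  //  not Y.
                  branch 1.1.1.2.1 (add not W):
                    × closes — contains both W and not W.
                  branch 1.1.1.2.2 (add not Y):
                    × closes — contains both Y and not Y.
          branch 1.1.2 (add not U):
            not (not W iff W): β-rule — branch into not W, not W  //  not not W, W.
              branch 1.1.2.1 (add not W, not W):
                × closes — contains both W and not W.
              branch 1.1.2.2 (add not not W, W):
                (W implies not Y): β-rule — branch into not W  //  not Y.
                  branch 1.1.2.2.1 (add not W):
                    × closes — contains both W and not W.
                  branch 1.1.2.2.2 (add not Y):
                    × closes — contains both Y and not Y.
      branch 1.2 (add (X implies (not W iff W))):
        not (Z and U): β-rule — branch into not Z  //  not U.
          branch 1.2.1 (add not Z):
            not (not W iff W): β-rule — branch into not W, not W  //  not not W, W.
              branch 1.2.1.1 (add not W, not W):
                × closes — contains both W and not W.
              branch 1.2.1.2 (add not not W, W):
                (X implies (not W iff W)): β-rule — branch into not X  //  (not W iff W).
                  branch 1.2.1.2.1 (add not X):
                    × closes — contains both X and not X.
                  branch 1.2.1.2.2 (add (not W iff W)):
                    (not W iff W): β-rule — branch into not W, W  //  not not W, not W.
                      branch 1.2.1.2.2.1 (add not W, W):
                        × closes — contains both W and not W.
                      branch 1.2.1.2.2.2 (add not not W, not W):
                        × closes — contains both W and not W.
          branch 1.2.2 (add not U):
            not (not W iff W): β-rule — branch into not W, not W  //  not not W, W.
              branch 1.2.2.1 (add not W, not W):
                × closes — contains both W and not W.
              branch 1.2.2.2 (add not not W, W):
                (X implies (not W iff W)): β-rule — branch into not X  //  (not W iff W).
                  branch 1.2.2.2.1 (add not X):
                    × closes — contains both X and not X.
                  branch 1.2.2.2.2 (add (not W iff W)):
                    (not W iff W): β-rule — branch into not W, W  //  not not W, not W.
                      branch 1.2.2.2.2.1 (add not W, W):
                        × closes — contains both W and not W.
                      branch 1.2.2.2.2.2 (add not not W, not W):
                        × closes — contains both W and not W.
  branch 2 (add (Z and U)):
    (Z and U): α-rule — add Z, U.
    ((W implies not Y) or (X implies (not W iff W))): β-rule — branch into (W implies not Y)  //  (X implies (not W iff W)).
      branch 2.1 (add (W implies not Y)):
        not (Z and U): β-rule — branch into not Z  //  not U.
          branch 2.1.1 (add not Z):
            × closes — contains both Z and not Z.
          branch 2.1.2 (add not U):
            × closes — contains both U and not U.
      branch 2.2 (add (X implies (not W iff W))):
        not (Z and U): β-rule — branch into not Z  //  not U.
          branch 2.2.1 (add not Z):
            × closes — contains both Z and not Z.
          branch 2.2.2 (add not U):
            × closes — contains both U and not U.
All 18 branches close.
Every branch closed; the formula is unsatisfiable.

Unsatisfiable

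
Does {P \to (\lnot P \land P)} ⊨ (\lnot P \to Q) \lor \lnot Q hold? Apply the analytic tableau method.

Yes

Initial set: {T (P \to (\lnot P \land P)); F ((\lnot P \to Q) \lor \lnot Q)}.
F ((\lnot P \to Q) \lor \lnot Q): α-rule — add F (\lnot P \to Q), F \lnot Q.
F (\lnot P \to Q): α-rule — add T \lnot P, F Q.
× closes — contains both Q and \lnot Q.
All 1 branch closes.
Every branch closed, so the premises entail the conclusion.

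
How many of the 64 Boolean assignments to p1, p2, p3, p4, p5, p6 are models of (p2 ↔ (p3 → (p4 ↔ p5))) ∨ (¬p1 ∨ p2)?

Initial set: {((p2 ↔ (p3 → (p4 ↔ p5))) ∨ (¬p1 ∨ p2))}.
((p2 ↔ (p3 → (p4 ↔ p5))) ∨ (¬p1 ∨ p2)): β-rule — branch into (p2 ↔ (p3 → (p4 ↔ p5)))  //  (¬p1 ∨ p2).
  branch 1 (add (p2 ↔ (p3 → (p4 ↔ p5)))):
    (p2 ↔ (p3 → (p4 ↔ p5))): β-rule — branch into p2, (p3 → (p4 ↔ p5))  //  ¬p2, ¬(p3 → (p4 ↔ p5)).
      branch 1.1 (add p2, (p3 → (p4 ↔ p5))):
        (p3 → (p4 ↔ p5)): β-rule — branch into ¬p3  //  (p4 ↔ p5).
          branch 1.1.1 (add ¬p3):
            ○ open, literals {p2=true, p3=false}.
          branch 1.1.2 (add (p4 ↔ p5)):
            (p4 ↔ p5): β-rule — branch into p4, p5  //  ¬p4, ¬p5.
              branch 1.1.2.1 (add p4, p5):
                ○ open, literals {p2=true, p4=true, p5=true}.
              branch 1.1.2.2 (add ¬p4, ¬p5):
                ○ open, literals {p2=true, p4=false, p5=false}.
      branch 1.2 (add ¬p2, ¬(p3 → (p4 ↔ p5))):
        ¬(p3 → (p4 ↔ p5)): α-rule — add p3, ¬(p4 ↔ p5).
        ¬(p4 ↔ p5): β-rule — branch into p4, ¬p5  //  ¬p4, p5.
          branch 1.2.1 (add p4, ¬p5):
            ○ open, literals {p2=false, p3=true, p4=true, p5=false}.
          branch 1.2.2 (add ¬p4, p5):
            ○ open, literals {p2=false, p3=true, p4=false, p5=true}.
  branch 2 (add (¬p1 ∨ p2)):
    (¬p1 ∨ p2): β-rule — branch into ¬p1  //  p2.
      branch 2.1 (add ¬p1):
        ○ open, literals {p1=false}.
      branch 2.2 (add p2):
        ○ open, literals {p2=true}.
0 branches closed, 7 open.
Each open branch fixes some atoms; the unmentioned ones are free. Counting distinct full assignments: branch {p2=true, p3=false} (p1, p4, p5, p6) contributes 16 new; branch {p2=true, p4=true, p5=true} (p1, p3, p6) contributes 4 new; branch {p2=true, p4=false, p5=false} (p1, p3, p6) contributes 4 new; branch {p2=false, p3=true, p4=true, p5=false} (p1, p6) contributes 4 new; branch {p2=false, p3=true, p4=false, p5=true} (p1, p6) contributes 4 new; branch {p1=false} (p2, p3, p4, p5, p6) contributes 16 new; branch {p2=true} (p1, p3, p4, p5, p6) contributes 4 new. Total: 52.

52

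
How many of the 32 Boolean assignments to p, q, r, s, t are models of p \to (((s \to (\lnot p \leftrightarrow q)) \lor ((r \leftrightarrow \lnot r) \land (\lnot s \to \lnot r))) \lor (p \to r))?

30

Initial set: {(p \to (((s \to (\lnot p \leftrightarrow q)) \lor ((r \leftrightarrow \lnot r) \land (\lnot s \to \lnot r))) \lor (p \to r)))}.
(p \to (((s \to (\lnot p \leftrightarrow q)) \lor ((r \leftrightarrow \lnot r) \land (\lnot s \to \lnot r))) \lor (p \to r))): β-rule — branch into \lnot p  //  (((s \to (\lnot p \leftrightarrow q)) \lor ((r \leftrightarrow \lnot r) \land (\lnot s \to \lnot r))) \lor (p \to r)).
  branch 1 (add \lnot p):
    ○ open, literals {p=false}.
  branch 2 (add (((s \to (\lnot p \leftrightarrow q)) \lor ((r \leftrightarrow \lnot r) \land (\lnot s \to \lnot r))) \lor (p \to r))):
    (((s \to (\lnot p \leftrightarrow q)) \lor ((r \leftrightarrow \lnot r) \land (\lnot s \to \lnot r))) \lor (p \to r)): β-rule — branch into ((s \to (\lnot p \leftrightarrow q)) \lor ((r \leftrightarrow \lnot r) \land (\lnot s \to \lnot r)))  //  (p \to r).
      branch 2.1 (add ((s \to (\lnot p \leftrightarrow q)) \lor ((r \leftrightarrow \lnot r) \land (\lnot s \to \lnot r)))):
        ((s \to (\lnot p \leftrightarrow q)) \lor ((r \leftrightarrow \lnot r) \land (\lnot s \to \lnot r))): β-rule — branch into (s \to (\lnot p \leftrightarrow q))  //  ((r \leftrightarrow \lnot r) \land (\lnot s \to \lnot r)).
          branch 2.1.1 (add (s \to (\lnot p \leftrightarrow q))):
            (s \to (\lnot p \leftrightarrow q)): β-rule — branch into \lnot s  //  (\lnot p \leftrightarrow q).
              branch 2.1.1.1 (add \lnot s):
                ○ open, literals {s=false}.
              branch 2.1.1.2 (add (\lnot p \leftrightarrow q)):
                (\lnot p \leftrightarrow q): β-rule — branch into \lnot p, q  //  \lnot \lnot p, \lnot q.
                  branch 2.1.1.2.1 (add \lnot p, q):
                    ○ open, literals {p=false, q=true}.
                  branch 2.1.1.2.2 (add \lnot \lnot p, \lnot q):
                    ○ open, literals {p=true, q=false}.
          branch 2.1.2 (add ((r \leftrightarrow \lnot r) \land (\lnot s \to \lnot r))):
            ((r \leftrightarrow \lnot r) \land (\lnot s \to \lnot r)): α-rule — add (r \leftrightarrow \lnot r), (\lnot s \to \lnot r).
            (r \leftrightarrow \lnot r): β-rule — branch into r, \lnot r  //  \lnot r, \lnot \lnot r.
              branch 2.1.2.1 (add r, \lnot r):
                × closes — contains both r and \lnot r.
              branch 2.1.2.2 (add \lnot r, \lnot \lnot r):
                × closes — contains both r and \lnot r.
      branch 2.2 (add (p \to r)):
        (p \to r): β-rule — branch into \lnot p  //  r.
          branch 2.2.1 (add \lnot p):
            ○ open, literals {p=false}.
          branch 2.2.2 (add r):
            ○ open, literals {r=true}.
2 branches closed, 6 open.
Each open branch fixes some atoms; the unmentioned ones are free. Counting distinct full assignments: branch {p=false} (q, r, s, t) contributes 16 new; branch {s=false} (p, q, r, t) contributes 8 new; branch {p=false, q=true} (r, s, t) contributes 0 new; branch {p=true, q=false} (r, s, t) contributes 4 new; branch {p=false} (q, r, s, t) contributes 0 new; branch {r=true} (p, q, s, t) contributes 2 new. Total: 30.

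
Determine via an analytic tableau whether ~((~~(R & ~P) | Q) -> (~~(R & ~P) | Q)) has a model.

Initial set: {~((~~(R & ~P) | Q) -> (~~(R & ~P) | Q))}.
~((~~(R & ~P) | Q) -> (~~(R & ~P) | Q)): α-rule — add (~~(R & ~P) | Q), ~(~~(R & ~P) | Q).
~(~~(R & ~P) | Q): α-rule — add ~~~(R & ~P), ~Q.
~~~(R & ~P): drop double negation, giving ~(R & ~P).
(~~(R & ~P) | Q): β-rule — branch into ~~(R & ~P)  //  Q.
  branch 1 (add ~~(R & ~P)):
    ~~(R & ~P): drop double negation, giving (R & ~P).
    (R & ~P): α-rule — add R, ~P.
    ~(R & ~P): β-rule — branch into ~R  //  ~~P.
      branch 1.1 (add ~R):
        × closes — contains both R and ~R.
      branch 1.2 (add ~~P):
        × closes — contains both P and ~P.
  branch 2 (add Q):
    × closes — contains both Q and ~Q.
All 3 branches close.
Every branch closed; the formula is unsatisfiable.

Unsatisfiable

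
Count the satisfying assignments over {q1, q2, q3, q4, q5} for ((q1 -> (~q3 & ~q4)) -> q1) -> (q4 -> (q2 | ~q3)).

30

Initial set: {(((q1 -> (~q3 & ~q4)) -> q1) -> (q4 -> (q2 | ~q3)))}.
(((q1 -> (~q3 & ~q4)) -> q1) -> (q4 -> (q2 | ~q3))): β-rule — branch into ~((q1 -> (~q3 & ~q4)) -> q1)  //  (q4 -> (q2 | ~q3)).
  branch 1 (add ~((q1 -> (~q3 & ~q4)) -> q1)):
    ~((q1 -> (~q3 & ~q4)) -> q1): α-rule — add (q1 -> (~q3 & ~q4)), ~q1.
    (q1 -> (~q3 & ~q4)): β-rule — branch into ~q1  //  (~q3 & ~q4).
      branch 1.1 (add ~q1):
        ○ open, literals {q1=0}.
      branch 1.2 (add (~q3 & ~q4)):
        (~q3 & ~q4): α-rule — add ~q3, ~q4.
        ○ open, literals {q1=0, q3=0, q4=0}.
  branch 2 (add (q4 -> (q2 | ~q3))):
    (q4 -> (q2 | ~q3)): β-rule — branch into ~q4  //  (q2 | ~q3).
      branch 2.1 (add ~q4):
        ○ open, literals {q4=0}.
      branch 2.2 (add (q2 | ~q3)):
        (q2 | ~q3): β-rule — branch into q2  //  ~q3.
          branch 2.2.1 (add q2):
            ○ open, literals {q2=1}.
          branch 2.2.2 (add ~q3):
            ○ open, literals {q3=0}.
0 branches closed, 5 open.
Each open branch fixes some atoms; the unmentioned ones are free. Counting distinct full assignments: branch {q1=0} (q2, q3, q4, q5) contributes 16 new; branch {q1=0, q3=0, q4=0} (q2, q5) contributes 0 new; branch {q4=0} (q1, q2, q3, q5) contributes 8 new; branch {q2=1} (q1, q3, q4, q5) contributes 4 new; branch {q3=0} (q1, q2, q4, q5) contributes 2 new. Total: 30.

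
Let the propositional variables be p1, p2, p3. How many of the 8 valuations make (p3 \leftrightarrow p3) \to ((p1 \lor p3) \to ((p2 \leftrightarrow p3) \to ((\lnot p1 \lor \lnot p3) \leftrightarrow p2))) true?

Initial set: {((p3 \leftrightarrow p3) \to ((p1 \lor p3) \to ((p2 \leftrightarrow p3) \to ((\lnot p1 \lor \lnot p3) \leftrightarrow p2))))}.
((p3 \leftrightarrow p3) \to ((p1 \lor p3) \to ((p2 \leftrightarrow p3) \to ((\lnot p1 \lor \lnot p3) \leftrightarrow p2)))): β-rule — branch into \lnot (p3 \leftrightarrow p3)  //  ((p1 \lor p3) \to ((p2 \leftrightarrow p3) \to ((\lnot p1 \lor \lnot p3) \leftrightarrow p2))).
  branch 1 (add \lnot (p3 \leftrightarrow p3)):
    \lnot (p3 \leftrightarrow p3): β-rule — branch into p3, \lnot p3  //  \lnot p3, p3.
      branch 1.1 (add p3, \lnot p3):
        × closes — contains both p3 and \lnot p3.
      branch 1.2 (add \lnot p3, p3):
        × closes — contains both p3 and \lnot p3.
  branch 2 (add ((p1 \lor p3) \to ((p2 \leftrightarrow p3) \to ((\lnot p1 \lor \lnot p3) \leftrightarrow p2)))):
    ((p1 \lor p3) \to ((p2 \leftrightarrow p3) \to ((\lnot p1 \lor \lnot p3) \leftrightarrow p2))): β-rule — branch into \lnot (p1 \lor p3)  //  ((p2 \leftrightarrow p3) \to ((\lnot p1 \lor \lnot p3) \leftrightarrow p2)).
      branch 2.1 (add \lnot (p1 \lor p3)):
        \lnot (p1 \lor p3): α-rule — add \lnot p1, \lnot p3.
        ○ open, literals {p1=0, p3=0}.
      branch 2.2 (add ((p2 \leftrightarrow p3) \to ((\lnot p1 \lor \lnot p3) \leftrightarrow p2))):
        ((p2 \leftrightarrow p3) \to ((\lnot p1 \lor \lnot p3) \leftrightarrow p2)): β-rule — branch into \lnot (p2 \leftrightarrow p3)  //  ((\lnot p1 \lor \lnot p3) \leftrightarrow p2).
          branch 2.2.1 (add \lnot (p2 \leftrightarrow p3)):
            \lnot (p2 \leftrightarrow p3): β-rule — branch into p2, \lnot p3  //  \lnot p2, p3.
              branch 2.2.1.1 (add p2, \lnot p3):
                ○ open, literals {p2=1, p3=0}.
              branch 2.2.1.2 (add \lnot p2, p3):
                ○ open, literals {p2=0, p3=1}.
          branch 2.2.2 (add ((\lnot p1 \lor \lnot p3) \leftrightarrow p2)):
            ((\lnot p1 \lor \lnot p3) \leftrightarrow p2): β-rule — branch into (\lnot p1 \lor \lnot p3), p2  //  \lnot (\lnot p1 \lor \lnot p3), \lnot p2.
              branch 2.2.2.1 (add (\lnot p1 \lor \lnot p3), p2):
                (\lnot p1 \lor \lnot p3): β-rule — branch into \lnot p1  //  \lnot p3.
                  branch 2.2.2.1.1 (add \lnot p1):
                    ○ open, literals {p1=0, p2=1}.
                  branch 2.2.2.1.2 (add \lnot p3):
                    ○ open, literals {p2=1, p3=0}.
              branch 2.2.2.2 (add \lnot (\lnot p1 \lor \lnot p3), \lnot p2):
                \lnot (\lnot p1 \lor \lnot p3): α-rule — add \lnot \lnot p1, \lnot \lnot p3.
                ○ open, literals {p1=1, p2=0, p3=1}.
2 branches closed, 6 open.
Each open branch fixes some atoms; the unmentioned ones are free. Counting distinct full assignments: branch {p1=0, p3=0} (p2) contributes 2 new; branch {p2=1, p3=0} (p1) contributes 1 new; branch {p2=0, p3=1} (p1) contributes 2 new; branch {p1=0, p2=1} (p3) contributes 1 new; branch {p2=1, p3=0} (p1) contributes 0 new; branch {p1=1, p2=0, p3=1} (none free) contributes 0 new. Total: 6.

6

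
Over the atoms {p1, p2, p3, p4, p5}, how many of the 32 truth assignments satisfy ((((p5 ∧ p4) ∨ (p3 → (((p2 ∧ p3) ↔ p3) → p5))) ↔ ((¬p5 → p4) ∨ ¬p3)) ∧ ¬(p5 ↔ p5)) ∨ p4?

Initial set: {(((((p5 ∧ p4) ∨ (p3 → (((p2 ∧ p3) ↔ p3) → p5))) ↔ ((¬p5 → p4) ∨ ¬p3)) ∧ ¬(p5 ↔ p5)) ∨ p4)}.
(((((p5 ∧ p4) ∨ (p3 → (((p2 ∧ p3) ↔ p3) → p5))) ↔ ((¬p5 → p4) ∨ ¬p3)) ∧ ¬(p5 ↔ p5)) ∨ p4): β-rule — branch into ((((p5 ∧ p4) ∨ (p3 → (((p2 ∧ p3) ↔ p3) → p5))) ↔ ((¬p5 → p4) ∨ ¬p3)) ∧ ¬(p5 ↔ p5))  //  p4.
  branch 1 (add ((((p5 ∧ p4) ∨ (p3 → (((p2 ∧ p3) ↔ p3) → p5))) ↔ ((¬p5 → p4) ∨ ¬p3)) ∧ ¬(p5 ↔ p5))):
    ((((p5 ∧ p4) ∨ (p3 → (((p2 ∧ p3) ↔ p3) → p5))) ↔ ((¬p5 → p4) ∨ ¬p3)) ∧ ¬(p5 ↔ p5)): α-rule — add (((p5 ∧ p4) ∨ (p3 → (((p2 ∧ p3) ↔ p3) → p5))) ↔ ((¬p5 → p4) ∨ ¬p3)), ¬(p5 ↔ p5).
    (((p5 ∧ p4) ∨ (p3 → (((p2 ∧ p3) ↔ p3) → p5))) ↔ ((¬p5 → p4) ∨ ¬p3)): β-rule — branch into ((p5 ∧ p4) ∨ (p3 → (((p2 ∧ p3) ↔ p3) → p5))), ((¬p5 → p4) ∨ ¬p3)  //  ¬((p5 ∧ p4) ∨ (p3 → (((p2 ∧ p3) ↔ p3) → p5))), ¬((¬p5 → p4) ∨ ¬p3).
      branch 1.1 (add ((p5 ∧ p4) ∨ (p3 → (((p2 ∧ p3) ↔ p3) → p5))), ((¬p5 → p4) ∨ ¬p3)):
        ¬(p5 ↔ p5): β-rule — branch into p5, ¬p5  //  ¬p5, p5.
          branch 1.1.1 (add p5, ¬p5):
            × closes — contains both p5 and ¬p5.
          branch 1.1.2 (add ¬p5, p5):
            × closes — contains both p5 and ¬p5.
      branch 1.2 (add ¬((p5 ∧ p4) ∨ (p3 → (((p2 ∧ p3) ↔ p3) → p5))), ¬((¬p5 → p4) ∨ ¬p3)):
        ¬((p5 ∧ p4) ∨ (p3 → (((p2 ∧ p3) ↔ p3) → p5))): α-rule — add ¬(p5 ∧ p4), ¬(p3 → (((p2 ∧ p3) ↔ p3) → p5)).
        ¬((¬p5 → p4) ∨ ¬p3): α-rule — add ¬(¬p5 → p4), ¬¬p3.
        ¬(p3 → (((p2 ∧ p3) ↔ p3) → p5)): α-rule — add p3, ¬(((p2 ∧ p3) ↔ p3) → p5).
        ¬(¬p5 → p4): α-rule — add ¬p5, ¬p4.
        ¬(((p2 ∧ p3) ↔ p3) → p5): α-rule — add ((p2 ∧ p3) ↔ p3), ¬p5.
        ¬(p5 ↔ p5): β-rule — branch into p5, ¬p5  //  ¬p5, p5.
          branch 1.2.1 (add p5, ¬p5):
            × closes — contains both p5 and ¬p5.
          branch 1.2.2 (add ¬p5, p5):
            × closes — contains both p5 and ¬p5.
  branch 2 (add p4):
    ○ open, literals {p4=T}.
4 branches closed, 1 open.
Each open branch fixes some atoms; the unmentioned ones are free. Counting distinct full assignments: branch {p4=T} (p1, p2, p3, p5) contributes 16 new. Total: 16.

16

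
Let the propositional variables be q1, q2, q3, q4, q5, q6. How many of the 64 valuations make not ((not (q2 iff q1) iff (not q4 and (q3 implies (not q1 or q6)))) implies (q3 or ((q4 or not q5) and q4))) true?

8

Initial set: {not ((not (q2 iff q1) iff (not q4 and (q3 implies (not q1 or q6)))) implies (q3 or ((q4 or not q5) and q4)))}.
not ((not (q2 iff q1) iff (not q4 and (q3 implies (not q1 or q6)))) implies (q3 or ((q4 or not q5) and q4))): α-rule — add (not (q2 iff q1) iff (not q4 and (q3 implies (not q1 or q6)))), not (q3 or ((q4 or not q5) and q4)).
not (q3 or ((q4 or not q5) and q4)): α-rule — add not q3, not ((q4 or not q5) and q4).
(not (q2 iff q1) iff (not q4 and (q3 implies (not q1 or q6)))): β-rule — branch into not (q2 iff q1), (not q4 and (q3 implies (not q1 or q6)))  //  not not (q2 iff q1), not (not q4 and (q3 implies (not q1 or q6))).
  branch 1 (add not (q2 iff q1), (not q4 and (q3 implies (not q1 or q6)))):
    (not q4 and (q3 implies (not q1 or q6))): α-rule — add not q4, (q3 implies (not q1 or q6)).
    not ((q4 or not q5) and q4): β-rule — branch into not (q4 or not q5)  //  not q4.
      branch 1.1 (add not (q4 or not q5)):
        not (q4 or not q5): α-rule — add not q4, not not q5.
        not (q2 iff q1): β-rule — branch into q2, not q1  //  not q2, q1.
          branch 1.1.1 (add q2, not q1):
            (q3 implies (not q1 or q6)): β-rule — branch into not q3  //  (not q1 or q6).
              branch 1.1.1.1 (add not q3):
                ○ open, literals {q1=0, q2=1, q3=0, q4=0, q5=1}.
              branch 1.1.1.2 (add (not q1 or q6)):
                (not q1 or q6): β-rule — branch into not q1  //  q6.
                  branch 1.1.1.2.1 (add not q1):
                    ○ open, literals {q1=0, q2=1, q3=0, q4=0, q5=1}.
                  branch 1.1.1.2.2 (add q6):
                    ○ open, literals {q1=0, q2=1, q3=0, q4=0, q5=1, q6=1}.
          branch 1.1.2 (add not q2, q1):
            (q3 implies (not q1 or q6)): β-rule — branch into not q3  //  (not q1 or q6).
              branch 1.1.2.1 (add not q3):
                ○ open, literals {q1=1, q2=0, q3=0, q4=0, q5=1}.
              branch 1.1.2.2 (add (not q1 or q6)):
                (not q1 or q6): β-rule — branch into not q1  //  q6.
                  branch 1.1.2.2.1 (add not q1):
                    × closes — contains both q1 and not q1.
                  branch 1.1.2.2.2 (add q6):
                    ○ open, literals {q1=1, q2=0, q3=0, q4=0, q5=1, q6=1}.
      branch 1.2 (add not q4):
        not (q2 iff q1): β-rule — branch into q2, not q1  //  not q2, q1.
          branch 1.2.1 (add q2, not q1):
            (q3 implies (not q1 or q6)): β-rule — branch into not q3  //  (not q1 or q6).
              branch 1.2.1.1 (add not q3):
                ○ open, literals {q1=0, q2=1, q3=0, q4=0}.
              branch 1.2.1.2 (add (not q1 or q6)):
                (not q1 or q6): β-rule — branch into not q1  //  q6.
                  branch 1.2.1.2.1 (add not q1):
                    ○ open, literals {q1=0, q2=1, q3=0, q4=0}.
                  branch 1.2.1.2.2 (add q6):
                    ○ open, literals {q1=0, q2=1, q3=0, q4=0, q6=1}.
          branch 1.2.2 (add not q2, q1):
            (q3 implies (not q1 or q6)): β-rule — branch into not q3  //  (not q1 or q6).
              branch 1.2.2.1 (add not q3):
                ○ open, literals {q1=1, q2=0, q3=0, q4=0}.
              branch 1.2.2.2 (add (not q1 or q6)):
                (not q1 or q6): β-rule — branch into not q1  //  q6.
                  branch 1.2.2.2.1 (add not q1):
                    × closes — contains both q1 and not q1.
                  branch 1.2.2.2.2 (add q6):
                    ○ open, literals {q1=1, q2=0, q3=0, q4=0, q6=1}.
  branch 2 (add not not (q2 iff q1), not (not q4 and (q3 implies (not q1 or q6)))):
    not ((q4 or not q5) and q4): β-rule — branch into not (q4 or not q5)  //  not q4.
      branch 2.1 (add not (q4 or not q5)):
        not (q4 or not q5): α-rule — add not q4, not not q5.
        not not (q2 iff q1): β-rule — branch into q2, q1  //  not q2, not q1.
          branch 2.1.1 (add q2, q1):
            not (not q4 and (q3 implies (not q1 or q6))): β-rule — branch into not not q4  //  not (q3 implies (not q1 or q6)).
              branch 2.1.1.1 (add not not q4):
                × closes — contains both q4 and not q4.
              branch 2.1.1.2 (add not (q3 implies (not q1 or q6))):
                not (q3 implies (not q1 or q6)): α-rule — add q3, not (not q1 or q6).
                × closes — contains both q3 and not q3.
          branch 2.1.2 (add not q2, not q1):
            not (not q4 and (q3 implies (not q1 or q6))): β-rule — branch into not not q4  //  not (q3 implies (not q1 or q6)).
              branch 2.1.2.1 (add not not q4):
                × closes — contains both q4 and not q4.
              branch 2.1.2.2 (add not (q3 implies (not q1 or q6))):
                not (q3 implies (not q1 or q6)): α-rule — add q3, not (not q1 or q6).
                × closes — contains both q3 and not q3.
      branch 2.2 (add not q4):
        not not (q2 iff q1): β-rule — branch into q2, q1  //  not q2, not q1.
          branch 2.2.1 (add q2, q1):
            not (not q4 and (q3 implies (not q1 or q6))): β-rule — branch into not not q4  //  not (q3 implies (not q1 or q6)).
              branch 2.2.1.1 (add not not q4):
                × closes — contains both q4 and not q4.
              branch 2.2.1.2 (add not (q3 implies (not q1 or q6))):
                not (q3 implies (not q1 or q6)): α-rule — add q3, not (not q1 or q6).
                × closes — contains both q3 and not q3.
          branch 2.2.2 (add not q2, not q1):
            not (not q4 and (q3 implies (not q1 or q6))): β-rule — branch into not not q4  //  not (q3 implies (not q1 or q6)).
              branch 2.2.2.1 (add not not q4):
                × closes — contains both q4 and not q4.
              branch 2.2.2.2 (add not (q3 implies (not q1 or q6))):
                not (q3 implies (not q1 or q6)): α-rule — add q3, not (not q1 or q6).
                × closes — contains both q3 and not q3.
10 branches closed, 10 open.
Each open branch fixes some atoms; the unmentioned ones are free. Counting distinct full assignments: branch {q1=0, q2=1, q3=0, q4=0, q5=1} (q6) contributes 2 new; branch {q1=0, q2=1, q3=0, q4=0, q5=1} (q6) contributes 0 new; branch {q1=0, q2=1, q3=0, q4=0, q5=1, q6=1} (none free) contributes 0 new; branch {q1=1, q2=0, q3=0, q4=0, q5=1} (q6) contributes 2 new; branch {q1=1, q2=0, q3=0, q4=0, q5=1, q6=1} (none free) contributes 0 new; branch {q1=0, q2=1, q3=0, q4=0} (q5, q6) contributes 2 new; branch {q1=0, q2=1, q3=0, q4=0} (q5, q6) contributes 0 new; branch {q1=0, q2=1, q3=0, q4=0, q6=1} (q5) contributes 0 new; branch {q1=1, q2=0, q3=0, q4=0} (q5, q6) contributes 2 new; branch {q1=1, q2=0, q3=0, q4=0, q6=1} (q5) contributes 0 new. Total: 8.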